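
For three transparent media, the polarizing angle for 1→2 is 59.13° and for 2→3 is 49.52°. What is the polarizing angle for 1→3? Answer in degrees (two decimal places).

n₂/n₁ = tan 59.13° = 1.6729 and n₃/n₂ = tan 49.52° = 1.1717.
n₃/n₁ = 1.9601. Then tan θ_B(1→3) = n₃/n₁, so θ_B(1→3) = arctan(1.9601) = 62.97°.

θ_B ≈ 62.97°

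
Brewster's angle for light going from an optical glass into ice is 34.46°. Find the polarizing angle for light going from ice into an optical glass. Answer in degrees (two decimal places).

tan θ_B' = n₁/n₂ = 1/tan θ_B, so θ_B' = 90° − θ_B.
θ_B' = 90° − 34.46° = 55.54°.

θ_B' ≈ 55.54°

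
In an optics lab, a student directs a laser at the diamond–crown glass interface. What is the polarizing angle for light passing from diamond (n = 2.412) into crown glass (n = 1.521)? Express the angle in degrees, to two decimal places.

θ_B ≈ 32.24°

tan θ_B = n₂/n₁ = 1.521/2.412 = 0.6306. Taking the arctangent, θ_B = 32.24°.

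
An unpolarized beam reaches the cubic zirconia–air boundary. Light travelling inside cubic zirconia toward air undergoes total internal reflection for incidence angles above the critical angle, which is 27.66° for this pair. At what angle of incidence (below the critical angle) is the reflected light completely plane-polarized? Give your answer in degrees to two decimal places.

θ_B ≈ 24.90°

n₂/n₁ = sin θ_c = sin 27.66° = 0.4642.
tan θ_B equals the same ratio, so θ_B = arctan(0.4642) = 24.90°.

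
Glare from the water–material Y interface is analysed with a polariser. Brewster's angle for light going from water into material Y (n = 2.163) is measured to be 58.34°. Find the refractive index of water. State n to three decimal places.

At Brewster's angle, tan θ_B = n₂/n₁ with n₁ on the incident side (water) and n₂ on the transmitted side (material Y).
n₁ = n₂ / tan θ_B = 2.163 / tan 58.34° = 1.334.

n ≈ 1.334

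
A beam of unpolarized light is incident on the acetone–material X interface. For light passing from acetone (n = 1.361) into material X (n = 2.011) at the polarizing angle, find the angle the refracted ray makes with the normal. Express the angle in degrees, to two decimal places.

θ_B = arctan(n₂/n₁) = arctan(2.011/1.361) = 55.91°.
Since θ_B + θ_t = 90° at Brewster incidence, θ_t = 90° − 55.91° = 34.09°.

θ_t ≈ 34.09°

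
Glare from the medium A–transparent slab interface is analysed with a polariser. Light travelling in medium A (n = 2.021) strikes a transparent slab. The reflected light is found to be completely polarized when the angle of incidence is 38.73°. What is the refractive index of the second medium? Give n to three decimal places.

n ≈ 1.621

Brewster's law: tan θ_B = n₂/n₁ (light incident in medium A, refracted into a transparent slab).
n₂ = n₁ tan θ_B = 2.021 × tan 38.73° = 1.621.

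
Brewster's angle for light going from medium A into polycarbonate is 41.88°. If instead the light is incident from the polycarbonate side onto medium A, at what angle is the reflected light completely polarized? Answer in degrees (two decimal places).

θ_B' ≈ 48.12°

The two Brewster angles are complementary: θ_B' = 90° − θ_B = 90° − 41.88° = 48.12°.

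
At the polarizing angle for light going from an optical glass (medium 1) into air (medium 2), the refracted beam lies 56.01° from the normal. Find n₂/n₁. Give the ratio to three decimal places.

n₂/n₁ ≈ 0.674

θ_B + θ_t = 90°, so θ_B = 90° − 56.01° = 33.99°.
tan θ_B = n₂/n₁, so n₂/n₁ = tan 33.99° = 0.674.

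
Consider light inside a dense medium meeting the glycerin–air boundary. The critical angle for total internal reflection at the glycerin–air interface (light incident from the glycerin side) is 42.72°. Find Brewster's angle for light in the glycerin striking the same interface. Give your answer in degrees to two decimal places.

θ_B ≈ 34.15°

sin θ_c = n₂/n₁, so n₂/n₁ = sin 42.72° = 0.6784.
Brewster: tan θ_B = n₂/n₁ = 0.6784.
θ_B = arctan(0.6784) = 34.15°.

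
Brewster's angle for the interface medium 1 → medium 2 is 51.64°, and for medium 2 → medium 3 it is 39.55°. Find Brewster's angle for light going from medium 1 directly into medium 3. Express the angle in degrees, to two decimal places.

tan θ_B(1→2) = n₂/n₁ = tan 51.64° = 1.2635.
tan θ_B(2→3) = n₃/n₂ = tan 39.55° = 0.8258.
n₃/n₁ = 1.0434. Then tan θ_B(1→3) = n₃/n₁, so θ_B(1→3) = arctan(1.0434) = 46.22°.

θ_B ≈ 46.22°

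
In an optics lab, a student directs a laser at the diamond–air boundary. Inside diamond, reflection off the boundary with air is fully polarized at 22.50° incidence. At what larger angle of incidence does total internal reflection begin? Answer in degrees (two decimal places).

θ_c ≈ 24.47°

From Brewster, n₂/n₁ = tan θ_B = tan 22.50° = 0.4142.
Then sin θ_c = n₂/n₁ = 0.4142, so θ_c = arcsin 0.4142 = 24.47°.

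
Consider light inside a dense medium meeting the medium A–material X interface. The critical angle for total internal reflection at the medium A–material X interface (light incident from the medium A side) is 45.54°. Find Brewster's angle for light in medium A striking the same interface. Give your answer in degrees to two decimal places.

n₂/n₁ = sin θ_c = sin 45.54° = 0.7137.
tan θ_B equals the same ratio, so θ_B = arctan(0.7137) = 35.52°.

θ_B ≈ 35.52°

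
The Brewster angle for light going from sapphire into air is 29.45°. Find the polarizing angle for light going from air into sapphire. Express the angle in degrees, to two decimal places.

Reversing the direction swaps n₁ and n₂, so tan θ_B' = 1/tan θ_B and θ_B' = 90° − θ_B.
Hence θ_B' = 90° − 29.45° = 60.55°.

θ_B' ≈ 60.55°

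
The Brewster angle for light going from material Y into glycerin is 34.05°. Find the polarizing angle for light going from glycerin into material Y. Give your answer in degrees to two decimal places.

Reversing the direction swaps n₁ and n₂, so tan θ_B' = 1/tan θ_B and θ_B' = 90° − θ_B.
Hence θ_B' = 90° − 34.05° = 55.95°.

θ_B' ≈ 55.95°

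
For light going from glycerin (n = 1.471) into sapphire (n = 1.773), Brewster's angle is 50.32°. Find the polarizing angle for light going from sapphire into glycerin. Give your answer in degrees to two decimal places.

The two Brewster angles are complementary: θ_B' = 90° − θ_B = 90° − 50.32° = 39.68°.

θ_B' ≈ 39.68°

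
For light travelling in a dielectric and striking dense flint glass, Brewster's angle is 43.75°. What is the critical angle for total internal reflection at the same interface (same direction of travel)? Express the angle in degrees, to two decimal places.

θ_c ≈ 73.19°

n₂/n₁ = tan 43.75° = 0.9573; the critical angle satisfies sin θ_c = n₂/n₁.
θ_c = arcsin(0.9573) = 73.19°.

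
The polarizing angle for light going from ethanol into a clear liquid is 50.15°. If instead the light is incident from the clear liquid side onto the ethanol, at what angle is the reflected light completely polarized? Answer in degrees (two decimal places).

The two Brewster angles are complementary: θ_B' = 90° − θ_B = 90° − 50.15° = 39.85°.

θ_B' ≈ 39.85°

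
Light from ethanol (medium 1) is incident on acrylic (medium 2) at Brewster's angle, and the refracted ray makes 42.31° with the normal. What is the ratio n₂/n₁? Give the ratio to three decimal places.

n₂/n₁ ≈ 1.099

At Brewster incidence θ_B = 90° − θ_t = 90° − 42.31° = 47.69°.
tan θ_B = n₂/n₁, so n₂/n₁ = tan 47.69° = 1.099.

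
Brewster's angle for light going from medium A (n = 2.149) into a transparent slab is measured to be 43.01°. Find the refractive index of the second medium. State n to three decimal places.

n ≈ 2.005

At Brewster's angle, tan θ_B = n₂/n₁ with n₁ on the incident side (medium A) and n₂ on the transmitted side (a transparent slab).
n₂ = n₁ tan θ_B = 2.149 × tan 43.01° = 2.005.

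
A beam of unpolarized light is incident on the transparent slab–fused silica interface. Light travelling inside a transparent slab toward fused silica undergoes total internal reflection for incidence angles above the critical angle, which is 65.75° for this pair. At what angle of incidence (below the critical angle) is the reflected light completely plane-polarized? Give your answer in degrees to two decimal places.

θ_B ≈ 42.36°

sin θ_c = n₂/n₁, so n₂/n₁ = sin 65.75° = 0.9118.
Brewster: tan θ_B = n₂/n₁ = 0.9118.
θ_B = arctan(0.9118) = 42.36°.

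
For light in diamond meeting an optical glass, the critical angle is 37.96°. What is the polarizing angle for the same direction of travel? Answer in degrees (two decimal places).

θ_B ≈ 31.60°

sin θ_c = n₂/n₁, so n₂/n₁ = sin 37.96° = 0.6151.
Brewster: tan θ_B = n₂/n₁ = 0.6151.
θ_B = arctan(0.6151) = 31.60°.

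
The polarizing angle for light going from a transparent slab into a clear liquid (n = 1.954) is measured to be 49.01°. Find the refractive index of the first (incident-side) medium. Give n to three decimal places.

n ≈ 1.698

At the polarizing angle, tan θ_B = n₂/n₁ with n₁ on the incident side (a transparent slab) and n₂ on the transmitted side (a clear liquid).
n₁ = n₂ / tan θ_B = 1.954 / tan 49.01° = 1.698.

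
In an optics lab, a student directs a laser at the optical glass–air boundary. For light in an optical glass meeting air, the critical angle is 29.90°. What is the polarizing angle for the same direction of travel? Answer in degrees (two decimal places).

θ_B ≈ 26.50°

n₂/n₁ = sin θ_c = sin 29.90° = 0.4985.
tan θ_B equals the same ratio, so θ_B = arctan(0.4985) = 26.50°.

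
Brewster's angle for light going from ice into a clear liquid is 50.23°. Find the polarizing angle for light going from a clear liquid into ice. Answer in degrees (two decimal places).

θ_B' ≈ 39.77°

tan θ_B' = n₁/n₂ = 1/tan θ_B, so θ_B' = 90° − θ_B.
θ_B' = 90° − 50.23° = 39.77°.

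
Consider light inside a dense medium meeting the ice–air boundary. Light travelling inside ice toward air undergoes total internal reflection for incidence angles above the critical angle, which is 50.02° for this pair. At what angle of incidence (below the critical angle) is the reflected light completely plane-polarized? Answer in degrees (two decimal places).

θ_B ≈ 37.46°

At the critical angle sin θ_c = n₂/n₁, giving n₂/n₁ = sin 50.02° = 0.7663.
Then tan θ_B = n₂/n₁ = 0.7663, so θ_B = arctan 0.7663 = 37.46°.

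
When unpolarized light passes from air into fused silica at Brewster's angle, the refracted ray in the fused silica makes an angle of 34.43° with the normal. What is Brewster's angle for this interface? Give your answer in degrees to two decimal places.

θ_B ≈ 55.57°

Brewster's condition makes the reflected and refracted beams perpendicular: θ_B + θ_t = 90°.
So θ_B = 90° − θ_t = 90° − 34.43° = 55.57°.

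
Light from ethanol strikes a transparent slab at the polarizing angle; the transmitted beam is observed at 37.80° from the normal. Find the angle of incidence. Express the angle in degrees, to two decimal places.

Since the reflected and refracted rays are at right angles at the polarizing angle, θ_B + θ_t = 90°.
So θ_B = 90° − θ_t = 90° − 37.80° = 52.20°.

θ_B ≈ 52.20°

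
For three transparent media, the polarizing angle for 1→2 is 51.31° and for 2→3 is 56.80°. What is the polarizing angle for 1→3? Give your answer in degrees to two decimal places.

n₂/n₁ = tan 51.31° = 1.2487 and n₃/n₂ = tan 56.80° = 1.5282.
n₃/n₁ = 1.9081. Then tan θ_B(1→3) = n₃/n₁, so θ_B(1→3) = arctan(1.9081) = 62.34°.

θ_B ≈ 62.34°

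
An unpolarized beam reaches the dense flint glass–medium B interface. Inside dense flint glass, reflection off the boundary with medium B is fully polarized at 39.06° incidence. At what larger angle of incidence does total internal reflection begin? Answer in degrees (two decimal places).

tan θ_B = n₂/n₁ = tan 39.06° = 0.8115.
Total internal reflection: sin θ_c = n₂/n₁ = 0.8115.
θ_c = arcsin(0.8115) = 54.24°.

θ_c ≈ 54.24°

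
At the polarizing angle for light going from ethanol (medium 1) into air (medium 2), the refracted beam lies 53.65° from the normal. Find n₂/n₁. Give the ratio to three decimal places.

At Brewster incidence θ_B = 90° − θ_t = 90° − 53.65° = 36.35°.
Then n₂/n₁ = tan θ_B = tan 36.35° = 0.736.

n₂/n₁ ≈ 0.736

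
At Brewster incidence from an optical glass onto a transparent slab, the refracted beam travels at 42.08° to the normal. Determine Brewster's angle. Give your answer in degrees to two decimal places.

Since the reflected and refracted rays are at right angles at the polarizing angle, θ_B + θ_t = 90°.
θ_B = 90° − 42.08° = 47.92°.

θ_B ≈ 47.92°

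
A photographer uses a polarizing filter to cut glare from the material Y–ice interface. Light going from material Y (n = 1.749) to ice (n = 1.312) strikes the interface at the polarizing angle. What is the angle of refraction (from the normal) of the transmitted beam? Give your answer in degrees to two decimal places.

θ_B = arctan(n₂/n₁) = arctan(1.312/1.749) = 36.88°.
Since θ_B + θ_t = 90° at Brewster incidence, θ_t = 90° − 36.88° = 53.12°.

θ_t ≈ 53.12°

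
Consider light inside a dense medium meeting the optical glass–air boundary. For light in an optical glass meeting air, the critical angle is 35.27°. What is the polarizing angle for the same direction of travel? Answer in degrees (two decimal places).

n₂/n₁ = sin θ_c = sin 35.27° = 0.5774.
tan θ_B equals the same ratio, so θ_B = arctan(0.5774) = 30.00°.

θ_B ≈ 30.00°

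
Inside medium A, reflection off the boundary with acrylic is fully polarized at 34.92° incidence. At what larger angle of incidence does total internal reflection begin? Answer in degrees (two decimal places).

θ_c ≈ 44.28°

tan θ_B = n₂/n₁ = tan 34.92° = 0.6981.
Total internal reflection: sin θ_c = n₂/n₁ = 0.6981.
θ_c = arcsin(0.6981) = 44.28°.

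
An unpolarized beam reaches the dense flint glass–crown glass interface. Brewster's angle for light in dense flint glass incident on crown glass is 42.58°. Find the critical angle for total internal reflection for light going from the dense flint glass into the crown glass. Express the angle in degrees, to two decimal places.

θ_c ≈ 66.77°

n₂/n₁ = tan 42.58° = 0.9189; the critical angle satisfies sin θ_c = n₂/n₁.
θ_c = arcsin(0.9189) = 66.77°.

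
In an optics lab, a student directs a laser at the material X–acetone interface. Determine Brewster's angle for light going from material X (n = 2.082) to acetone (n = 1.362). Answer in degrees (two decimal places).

At Brewster's angle the reflected and refracted rays are perpendicular, which with Snell's law gives tan θ_B = n₂/n₁.
tan θ_B = n₂/n₁ = 1.362/2.082 = 0.6542. Taking the arctangent, θ_B = 33.19°.

θ_B ≈ 33.19°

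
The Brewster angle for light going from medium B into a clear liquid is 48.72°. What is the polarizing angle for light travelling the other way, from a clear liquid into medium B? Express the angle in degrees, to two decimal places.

θ_B' ≈ 41.28°

tan θ_B' = n₁/n₂ = 1/tan θ_B, so θ_B' = 90° − θ_B.
θ_B' = 90° − 48.72° = 41.28°.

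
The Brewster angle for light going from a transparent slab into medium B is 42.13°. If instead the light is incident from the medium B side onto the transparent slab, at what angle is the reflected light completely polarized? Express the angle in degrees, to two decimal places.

The two Brewster angles are complementary: θ_B' = 90° − θ_B = 90° − 42.13° = 47.87°.

θ_B' ≈ 47.87°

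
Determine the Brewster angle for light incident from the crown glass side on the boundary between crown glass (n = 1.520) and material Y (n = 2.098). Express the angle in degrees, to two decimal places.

tan θ_B = n₂/n₁ = 2.098/1.520 = 1.3803. Taking the arctangent, θ_B = 54.08°.

θ_B ≈ 54.08°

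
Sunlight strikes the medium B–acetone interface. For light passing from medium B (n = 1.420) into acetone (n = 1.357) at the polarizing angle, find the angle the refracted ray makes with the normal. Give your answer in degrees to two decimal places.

θ_t ≈ 46.30°

tan θ_B = n₂/n₁ = 1.357/1.420 = 0.9556, so θ_B = 43.70°.
At Brewster's angle the reflected and refracted rays are perpendicular, so θ_t = 90° − θ_B = 90° − 43.70° = 46.30°.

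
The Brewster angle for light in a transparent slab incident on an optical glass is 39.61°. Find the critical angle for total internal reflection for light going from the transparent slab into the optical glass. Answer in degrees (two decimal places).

n₂/n₁ = tan 39.61° = 0.8276; the critical angle satisfies sin θ_c = n₂/n₁.
θ_c = arcsin(0.8276) = 55.85°.

θ_c ≈ 55.85°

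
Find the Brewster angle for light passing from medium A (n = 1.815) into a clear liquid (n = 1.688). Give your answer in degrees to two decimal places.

Here n₂/n₁ = 1.688/1.815 = 0.9300, and Brewster's law gives tan θ_B = n₂/n₁.
So θ_B = arctan 0.9300 = 42.92°.

θ_B ≈ 42.92°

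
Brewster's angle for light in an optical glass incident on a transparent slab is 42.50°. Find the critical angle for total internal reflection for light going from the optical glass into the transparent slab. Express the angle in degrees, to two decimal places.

θ_c ≈ 66.40°

tan θ_B = n₂/n₁ = tan 42.50° = 0.9163.
Total internal reflection: sin θ_c = n₂/n₁ = 0.9163.
θ_c = arcsin(0.9163) = 66.40°.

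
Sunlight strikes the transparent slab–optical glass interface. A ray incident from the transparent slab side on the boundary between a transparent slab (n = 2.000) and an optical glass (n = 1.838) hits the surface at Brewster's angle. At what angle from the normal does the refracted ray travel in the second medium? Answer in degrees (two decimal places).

θ_t ≈ 47.42°

tan θ_B = n₂/n₁ = 1.838/2.000 = 0.9190, so θ_B = 42.58°.
Since θ_B + θ_t = 90° at Brewster incidence, θ_t = 90° − 42.58° = 47.42°.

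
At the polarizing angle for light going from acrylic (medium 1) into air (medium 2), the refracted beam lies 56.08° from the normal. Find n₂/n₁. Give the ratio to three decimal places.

At Brewster incidence θ_B = 90° − θ_t = 90° − 56.08° = 33.92°.
tan θ_B = n₂/n₁, so n₂/n₁ = tan 33.92° = 0.672.

n₂/n₁ ≈ 0.672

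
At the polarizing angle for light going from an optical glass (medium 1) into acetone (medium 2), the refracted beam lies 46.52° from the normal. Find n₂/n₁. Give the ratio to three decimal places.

n₂/n₁ ≈ 0.948

At Brewster incidence θ_B = 90° − θ_t = 90° − 46.52° = 43.48°.
Then n₂/n₁ = tan θ_B = tan 43.48° = 0.948.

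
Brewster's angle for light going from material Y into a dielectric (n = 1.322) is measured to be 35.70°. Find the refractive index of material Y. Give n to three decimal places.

Full polarization of the reflected beam means tan θ_B = n₂/n₁, where n₁ is the incident medium (material Y).
n₁ = n₂ / tan θ_B = 1.322 / tan 35.70° = 1.840.

n ≈ 1.840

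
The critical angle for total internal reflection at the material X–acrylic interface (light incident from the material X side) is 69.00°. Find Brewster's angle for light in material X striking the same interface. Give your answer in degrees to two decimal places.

At the critical angle sin θ_c = n₂/n₁, giving n₂/n₁ = sin 69.00° = 0.9336.
Then tan θ_B = n₂/n₁ = 0.9336, so θ_B = arctan 0.9336 = 43.03°.

θ_B ≈ 43.03°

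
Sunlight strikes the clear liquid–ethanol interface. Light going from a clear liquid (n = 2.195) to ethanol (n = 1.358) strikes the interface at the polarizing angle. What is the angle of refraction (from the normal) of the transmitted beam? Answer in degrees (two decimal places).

First find Brewster's angle: tan θ_B = 1.358/2.195 = 0.6187, giving θ_B = 31.74°.
Since θ_B + θ_t = 90° at Brewster incidence, θ_t = 90° − 31.74° = 58.26°.

θ_t ≈ 58.26°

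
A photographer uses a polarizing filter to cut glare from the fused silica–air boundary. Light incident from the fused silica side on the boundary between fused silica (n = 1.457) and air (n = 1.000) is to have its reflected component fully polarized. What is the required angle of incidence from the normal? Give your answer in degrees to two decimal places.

θ_B ≈ 34.46°

Here n₂/n₁ = 1.000/1.457 = 0.6863, and Brewster's law gives tan θ_B = n₂/n₁.
θ_B = arctan(0.6863) = 34.46°.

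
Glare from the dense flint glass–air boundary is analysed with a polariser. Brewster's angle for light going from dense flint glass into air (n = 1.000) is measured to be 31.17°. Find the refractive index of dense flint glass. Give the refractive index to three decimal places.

Full polarization of the reflected beam means tan θ_B = n₂/n₁, where n₁ is the incident medium (dense flint glass).
n₁ = n₂ / tan θ_B = 1.000 / tan 31.17° = 1.653.

n ≈ 1.653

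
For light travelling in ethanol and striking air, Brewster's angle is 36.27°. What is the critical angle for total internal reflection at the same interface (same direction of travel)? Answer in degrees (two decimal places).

θ_c ≈ 47.20°

From Brewster, n₂/n₁ = tan θ_B = tan 36.27° = 0.7338.
Then sin θ_c = n₂/n₁ = 0.7338, so θ_c = arcsin 0.7338 = 47.20°.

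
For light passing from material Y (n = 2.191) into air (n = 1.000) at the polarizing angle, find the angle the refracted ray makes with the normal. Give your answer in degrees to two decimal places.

θ_t ≈ 65.47°

First find Brewster's angle: tan θ_B = 1.000/2.191 = 0.4564, giving θ_B = 24.53°.
At Brewster's angle the reflected and refracted rays are perpendicular, so θ_t = 90° − θ_B = 90° − 24.53° = 65.47°.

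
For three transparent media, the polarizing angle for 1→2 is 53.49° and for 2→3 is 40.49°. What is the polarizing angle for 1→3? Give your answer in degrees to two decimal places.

θ_B ≈ 49.07°

tan θ_B(1→2) = n₂/n₁ = tan 53.49° = 1.3509.
tan θ_B(2→3) = n₃/n₂ = tan 40.49° = 0.8538.
So n₃/n₁ = (n₂/n₁)(n₃/n₂) = 1.3509 × 0.8538 = 1.1534.
θ_B(1→3) = arctan(1.1534) = 49.07°.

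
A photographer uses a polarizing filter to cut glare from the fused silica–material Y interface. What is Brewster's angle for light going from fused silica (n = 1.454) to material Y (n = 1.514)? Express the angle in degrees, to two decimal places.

Here n₂/n₁ = 1.514/1.454 = 1.0413, and Brewster's law gives tan θ_B = n₂/n₁. Taking the arctangent, θ_B = 46.16°.

θ_B ≈ 46.16°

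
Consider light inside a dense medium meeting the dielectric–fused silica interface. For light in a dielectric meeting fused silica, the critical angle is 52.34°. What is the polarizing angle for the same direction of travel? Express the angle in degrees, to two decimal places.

θ_B ≈ 38.37°

sin θ_c = n₂/n₁, so n₂/n₁ = sin 52.34° = 0.7917.
Brewster: tan θ_B = n₂/n₁ = 0.7917.
θ_B = arctan(0.7917) = 38.37°.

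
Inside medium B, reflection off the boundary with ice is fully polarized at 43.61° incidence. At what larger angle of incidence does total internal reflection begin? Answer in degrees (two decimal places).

θ_c ≈ 72.29°

tan θ_B = n₂/n₁ = tan 43.61° = 0.9526.
Total internal reflection: sin θ_c = n₂/n₁ = 0.9526.
θ_c = arcsin(0.9526) = 72.29°.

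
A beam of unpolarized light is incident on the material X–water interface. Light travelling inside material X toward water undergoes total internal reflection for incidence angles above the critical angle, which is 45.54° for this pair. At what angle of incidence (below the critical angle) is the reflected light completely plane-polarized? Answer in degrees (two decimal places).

θ_B ≈ 35.52°

At the critical angle sin θ_c = n₂/n₁, giving n₂/n₁ = sin 45.54° = 0.7137.
Then tan θ_B = n₂/n₁ = 0.7137, so θ_B = arctan 0.7137 = 35.52°.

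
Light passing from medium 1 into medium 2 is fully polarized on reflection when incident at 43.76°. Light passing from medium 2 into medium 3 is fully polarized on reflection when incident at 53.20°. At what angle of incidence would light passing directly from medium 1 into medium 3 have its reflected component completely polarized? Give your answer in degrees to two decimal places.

θ_B ≈ 52.00°

Each Brewster angle gives a ratio: n₂/n₁ = tan 43.76° = 0.9576, n₃/n₂ = tan 53.20° = 1.3367.
Multiplying, n₃/n₁ = 0.9576 × 1.3367 = 1.2801, and θ_B(1→3) = arctan 1.2801 = 52.00°.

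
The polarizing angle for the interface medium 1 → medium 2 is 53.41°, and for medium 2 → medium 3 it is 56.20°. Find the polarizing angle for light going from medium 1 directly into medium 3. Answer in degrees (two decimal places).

tan θ_B(1→2) = n₂/n₁ = tan 53.41° = 1.3470.
tan θ_B(2→3) = n₃/n₂ = tan 56.20° = 1.4938.
n₃/n₁ = 2.0121. Then tan θ_B(1→3) = n₃/n₁, so θ_B(1→3) = arctan(2.0121) = 63.57°.

θ_B ≈ 63.57°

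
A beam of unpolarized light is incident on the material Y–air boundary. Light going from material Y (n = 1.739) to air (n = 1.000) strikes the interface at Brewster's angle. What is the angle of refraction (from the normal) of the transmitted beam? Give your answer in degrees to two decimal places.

θ_t ≈ 60.10°

θ_B = arctan(n₂/n₁) = arctan(1.000/1.739) = 29.90°.
Since θ_B + θ_t = 90° at Brewster incidence, θ_t = 90° − 29.90° = 60.10°.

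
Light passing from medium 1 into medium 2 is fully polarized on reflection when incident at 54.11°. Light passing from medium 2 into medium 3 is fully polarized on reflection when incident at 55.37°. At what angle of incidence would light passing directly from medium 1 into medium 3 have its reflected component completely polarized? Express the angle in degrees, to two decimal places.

tan θ_B(1→2) = n₂/n₁ = tan 54.11° = 1.3820.
tan θ_B(2→3) = n₃/n₂ = tan 55.37° = 1.4480.
So n₃/n₁ = (n₂/n₁)(n₃/n₂) = 1.3820 × 1.4480 = 2.0010.
θ_B(1→3) = arctan(2.0010) = 63.45°.

θ_B ≈ 63.45°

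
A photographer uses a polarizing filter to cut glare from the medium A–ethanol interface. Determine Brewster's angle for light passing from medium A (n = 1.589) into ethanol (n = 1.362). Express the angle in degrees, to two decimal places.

The reflected p-component vanishes when tan θ_B = n₂/n₁.
Here n₂/n₁ = 1.362/1.589 = 0.8571, and Brewster's law gives tan θ_B = n₂/n₁.
θ_B = arctan(0.8571) = 40.60°.

θ_B ≈ 40.60°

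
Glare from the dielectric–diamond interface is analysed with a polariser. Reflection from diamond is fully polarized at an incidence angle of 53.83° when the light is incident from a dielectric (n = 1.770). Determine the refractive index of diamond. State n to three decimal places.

n ≈ 2.421

Full polarization of the reflected beam means tan θ_B = n₂/n₁, where n₁ is the incident medium (a dielectric).
n₂ = n₁ tan θ_B = 1.770 × tan 53.83° = 2.421.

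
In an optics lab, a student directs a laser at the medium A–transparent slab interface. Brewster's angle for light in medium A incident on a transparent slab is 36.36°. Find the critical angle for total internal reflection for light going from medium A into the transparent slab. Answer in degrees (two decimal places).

θ_c ≈ 47.41°

n₂/n₁ = tan 36.36° = 0.7362; the critical angle satisfies sin θ_c = n₂/n₁.
θ_c = arcsin(0.7362) = 47.41°.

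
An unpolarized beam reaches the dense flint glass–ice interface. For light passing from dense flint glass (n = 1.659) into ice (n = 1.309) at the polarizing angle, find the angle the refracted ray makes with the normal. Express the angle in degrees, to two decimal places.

First find Brewster's angle: tan θ_B = 1.309/1.659 = 0.7890, giving θ_B = 38.27°.
At Brewster's angle the reflected and refracted rays are perpendicular, so θ_t = 90° − θ_B = 90° − 38.27° = 51.73°.

θ_t ≈ 51.73°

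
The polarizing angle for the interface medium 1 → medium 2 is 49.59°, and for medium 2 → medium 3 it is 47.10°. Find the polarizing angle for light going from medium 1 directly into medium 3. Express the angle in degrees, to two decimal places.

Each Brewster angle gives a ratio: n₂/n₁ = tan 49.59° = 1.1746, n₃/n₂ = tan 47.10° = 1.0761.
So n₃/n₁ = (n₂/n₁)(n₃/n₂) = 1.1746 × 1.0761 = 1.2640.
θ_B(1→3) = arctan(1.2640) = 51.65°.

θ_B ≈ 51.65°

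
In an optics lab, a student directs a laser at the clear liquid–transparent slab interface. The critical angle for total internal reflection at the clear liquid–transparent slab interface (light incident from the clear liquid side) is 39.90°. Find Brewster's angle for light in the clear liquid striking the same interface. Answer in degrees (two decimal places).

n₂/n₁ = sin θ_c = sin 39.90° = 0.6414.
tan θ_B equals the same ratio, so θ_B = arctan(0.6414) = 32.68°.

θ_B ≈ 32.68°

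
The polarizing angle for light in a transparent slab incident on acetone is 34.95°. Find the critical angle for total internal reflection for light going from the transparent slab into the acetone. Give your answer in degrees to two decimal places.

tan θ_B = n₂/n₁ = tan 34.95° = 0.6989.
Total internal reflection: sin θ_c = n₂/n₁ = 0.6989.
θ_c = arcsin(0.6989) = 44.34°.

θ_c ≈ 44.34°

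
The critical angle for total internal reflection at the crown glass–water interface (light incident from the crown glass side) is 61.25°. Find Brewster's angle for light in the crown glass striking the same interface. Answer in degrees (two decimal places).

θ_B ≈ 41.24°

At the critical angle sin θ_c = n₂/n₁, giving n₂/n₁ = sin 61.25° = 0.8767.
Then tan θ_B = n₂/n₁ = 0.8767, so θ_B = arctan 0.8767 = 41.24°.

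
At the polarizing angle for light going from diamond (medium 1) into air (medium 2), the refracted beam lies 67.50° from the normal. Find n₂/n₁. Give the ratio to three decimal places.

θ_B + θ_t = 90°, so θ_B = 90° − 67.50° = 22.50°.
tan θ_B = n₂/n₁, so n₂/n₁ = tan 22.50° = 0.414.

n₂/n₁ ≈ 0.414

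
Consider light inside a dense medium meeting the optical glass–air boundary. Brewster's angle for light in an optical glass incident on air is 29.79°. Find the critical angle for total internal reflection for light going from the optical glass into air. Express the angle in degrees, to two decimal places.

θ_c ≈ 34.92°

tan θ_B = n₂/n₁ = tan 29.79° = 0.5725.
Total internal reflection: sin θ_c = n₂/n₁ = 0.5725.
θ_c = arcsin(0.5725) = 34.92°.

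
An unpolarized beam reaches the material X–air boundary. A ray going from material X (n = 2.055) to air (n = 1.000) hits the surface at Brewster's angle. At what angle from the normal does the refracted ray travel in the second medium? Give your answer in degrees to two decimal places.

First find Brewster's angle: tan θ_B = 1.000/2.055 = 0.4866, giving θ_B = 25.95°.
The refracted ray is perpendicular to the reflected ray, so θ_t = 90° − θ_B = 64.05°.

θ_t ≈ 64.05°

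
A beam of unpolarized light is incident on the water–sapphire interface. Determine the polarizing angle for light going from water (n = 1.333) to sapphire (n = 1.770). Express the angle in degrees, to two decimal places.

tan θ_B = n₂/n₁ = 1.770/1.333 = 1.3278. Taking the arctangent, θ_B = 53.02°.

θ_B ≈ 53.02°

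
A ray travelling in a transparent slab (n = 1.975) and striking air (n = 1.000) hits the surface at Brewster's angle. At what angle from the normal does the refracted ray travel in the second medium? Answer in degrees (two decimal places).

θ_t ≈ 63.15°

θ_B = arctan(n₂/n₁) = arctan(1.000/1.975) = 26.85°.
The refracted ray is perpendicular to the reflected ray, so θ_t = 90° − θ_B = 63.15°.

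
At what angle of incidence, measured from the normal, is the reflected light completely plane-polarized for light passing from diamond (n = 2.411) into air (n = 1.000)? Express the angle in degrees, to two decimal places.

At Brewster's angle the reflected and refracted rays are perpendicular, which with Snell's law gives tan θ_B = n₂/n₁.
Brewster's condition: tan θ_B = n₂/n₁ = 1.000/2.411 = 0.4148. Taking the arctangent, θ_B = 22.53°.

θ_B ≈ 22.53°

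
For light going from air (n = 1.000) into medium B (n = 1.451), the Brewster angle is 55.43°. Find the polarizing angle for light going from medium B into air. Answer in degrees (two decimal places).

Reversing the direction swaps n₁ and n₂, so tan θ_B' = 1/tan θ_B and θ_B' = 90° − θ_B.
Hence θ_B' = 90° − 55.43° = 34.57°.

θ_B' ≈ 34.57°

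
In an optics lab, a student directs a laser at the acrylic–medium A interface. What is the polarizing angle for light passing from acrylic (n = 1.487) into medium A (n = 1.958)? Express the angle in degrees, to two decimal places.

Brewster's condition: tan θ_B = n₂/n₁ = 1.958/1.487 = 1.3167.
θ_B = arctan(1.3167) = 52.79°.

θ_B ≈ 52.79°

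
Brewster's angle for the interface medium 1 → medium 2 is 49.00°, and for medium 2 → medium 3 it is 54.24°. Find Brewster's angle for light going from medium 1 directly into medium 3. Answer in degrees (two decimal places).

n₂/n₁ = tan 49.00° = 1.1504 and n₃/n₂ = tan 54.24° = 1.3886.
n₃/n₁ = 1.5974. Then tan θ_B(1→3) = n₃/n₁, so θ_B(1→3) = arctan(1.5974) = 57.95°.

θ_B ≈ 57.95°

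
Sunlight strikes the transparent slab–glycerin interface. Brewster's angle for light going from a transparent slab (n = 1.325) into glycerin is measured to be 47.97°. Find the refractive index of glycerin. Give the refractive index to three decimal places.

At Brewster's angle, tan θ_B = n₂/n₁ with n₁ on the incident side (a transparent slab) and n₂ on the transmitted side (glycerin).
n₂ = n₁ tan θ_B = 1.325 × tan 47.97° = 1.470.

n ≈ 1.470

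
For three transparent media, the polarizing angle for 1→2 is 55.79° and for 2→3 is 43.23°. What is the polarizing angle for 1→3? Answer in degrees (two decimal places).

θ_B ≈ 54.13°

Each Brewster angle gives a ratio: n₂/n₁ = tan 55.79° = 1.4709, n₃/n₂ = tan 43.23° = 0.9400.
n₃/n₁ = 1.3827. Then tan θ_B(1→3) = n₃/n₁, so θ_B(1→3) = arctan(1.3827) = 54.13°.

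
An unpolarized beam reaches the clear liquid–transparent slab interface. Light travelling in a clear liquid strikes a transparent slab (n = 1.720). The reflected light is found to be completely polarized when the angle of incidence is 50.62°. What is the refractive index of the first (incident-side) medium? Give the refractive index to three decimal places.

Full polarization of the reflected beam means tan θ_B = n₂/n₁, where n₁ is the incident medium (a clear liquid).
n₁ = n₂ / tan θ_B = 1.720 / tan 50.62° = 1.412.

n ≈ 1.412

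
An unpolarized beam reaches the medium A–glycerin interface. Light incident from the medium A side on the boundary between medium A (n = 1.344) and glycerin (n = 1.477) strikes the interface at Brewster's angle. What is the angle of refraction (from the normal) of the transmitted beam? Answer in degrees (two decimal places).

tan θ_B = n₂/n₁ = 1.477/1.344 = 1.0990, so θ_B = 47.70°.
Since θ_B + θ_t = 90° at Brewster incidence, θ_t = 90° − 47.70° = 42.30°.

θ_t ≈ 42.30°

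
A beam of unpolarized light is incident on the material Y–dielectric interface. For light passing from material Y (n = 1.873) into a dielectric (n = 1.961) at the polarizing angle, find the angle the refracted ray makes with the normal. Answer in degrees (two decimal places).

First find Brewster's angle: tan θ_B = 1.961/1.873 = 1.0470, giving θ_B = 46.31°.
Since θ_B + θ_t = 90° at Brewster incidence, θ_t = 90° − 46.31° = 43.69°.

θ_t ≈ 43.69°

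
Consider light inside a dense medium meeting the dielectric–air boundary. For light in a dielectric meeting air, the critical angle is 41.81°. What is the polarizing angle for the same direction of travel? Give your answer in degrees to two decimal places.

n₂/n₁ = sin θ_c = sin 41.81° = 0.6667.
tan θ_B equals the same ratio, so θ_B = arctan(0.6667) = 33.69°.

θ_B ≈ 33.69°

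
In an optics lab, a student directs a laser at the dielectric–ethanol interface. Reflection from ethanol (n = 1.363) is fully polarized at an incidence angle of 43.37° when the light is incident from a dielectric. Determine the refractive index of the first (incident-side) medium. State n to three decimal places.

At the Brewster angle, tan θ_B = n₂/n₁ with n₁ on the incident side (a dielectric) and n₂ on the transmitted side (ethanol).
n₁ = n₂ / tan θ_B = 1.363 / tan 43.37° = 1.443.

n ≈ 1.443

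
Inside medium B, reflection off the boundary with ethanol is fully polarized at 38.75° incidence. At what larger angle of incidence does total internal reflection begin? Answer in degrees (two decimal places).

From Brewster, n₂/n₁ = tan θ_B = tan 38.75° = 0.8026.
Then sin θ_c = n₂/n₁ = 0.8026, so θ_c = arcsin 0.8026 = 53.38°.

θ_c ≈ 53.38°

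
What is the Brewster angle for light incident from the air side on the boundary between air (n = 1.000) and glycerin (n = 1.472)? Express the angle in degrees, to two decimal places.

θ_B ≈ 55.81°

tan θ_B = n₂/n₁ = 1.472/1.000 = 1.4720. Taking the arctangent, θ_B = 55.81°.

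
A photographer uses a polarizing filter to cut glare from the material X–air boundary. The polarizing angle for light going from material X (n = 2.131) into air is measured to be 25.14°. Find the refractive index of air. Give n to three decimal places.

n ≈ 1.000

Brewster's law: tan θ_B = n₂/n₁ (light incident in material X, refracted into air).
n₂ = n₁ tan θ_B = 2.131 × tan 25.14° = 1.000.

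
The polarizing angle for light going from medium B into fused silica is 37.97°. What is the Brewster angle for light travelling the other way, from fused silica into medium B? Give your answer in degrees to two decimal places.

The two Brewster angles are complementary: θ_B' = 90° − θ_B = 90° − 37.97° = 52.03°.

θ_B' ≈ 52.03°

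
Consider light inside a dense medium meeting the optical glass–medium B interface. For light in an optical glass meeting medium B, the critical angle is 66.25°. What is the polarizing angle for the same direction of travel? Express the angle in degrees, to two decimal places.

sin θ_c = n₂/n₁, so n₂/n₁ = sin 66.25° = 0.9153.
Brewster: tan θ_B = n₂/n₁ = 0.9153.
θ_B = arctan(0.9153) = 42.47°.

θ_B ≈ 42.47°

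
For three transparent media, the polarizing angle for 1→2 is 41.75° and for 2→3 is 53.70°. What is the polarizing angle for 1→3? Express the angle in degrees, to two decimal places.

θ_B ≈ 50.54°

tan θ_B(1→2) = n₂/n₁ = tan 41.75° = 0.8925.
tan θ_B(2→3) = n₃/n₂ = tan 53.70° = 1.3613.
So n₃/n₁ = (n₂/n₁)(n₃/n₂) = 0.8925 × 1.3613 = 1.2150.
θ_B(1→3) = arctan(1.2150) = 50.54°.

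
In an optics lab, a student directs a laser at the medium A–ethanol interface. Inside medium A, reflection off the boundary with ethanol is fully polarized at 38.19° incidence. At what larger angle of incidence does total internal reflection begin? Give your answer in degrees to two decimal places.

θ_c ≈ 51.87°

n₂/n₁ = tan 38.19° = 0.7866; the critical angle satisfies sin θ_c = n₂/n₁.
θ_c = arcsin(0.7866) = 51.87°.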